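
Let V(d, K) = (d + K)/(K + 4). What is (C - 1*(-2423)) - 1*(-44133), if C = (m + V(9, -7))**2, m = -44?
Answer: 436960/9 ≈ 48551.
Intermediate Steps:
V(d, K) = (K + d)/(4 + K)
C = 17956/9 (C = (-44 + (-7 + 9)/(4 - 7))**2 = (-44 + 2/(-3))**2 = (-44 - 1/3*2)**2 = (-44 - 2/3)**2 = (-134/3)**2 = 17956/9 ≈ 1995.1)
(C - 1*(-2423)) - 1*(-44133) = (17956/9 - 1*(-2423)) - 1*(-44133) = (17956/9 + 2423) + 44133 = 39763/9 + 44133 = 436960/9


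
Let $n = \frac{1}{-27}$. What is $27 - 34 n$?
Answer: $\frac{763}{27} \approx 28.259$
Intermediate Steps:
$n = - \frac{1}{27} \approx -0.037037$
$27 - 34 n = 27 - - \frac{34}{27} = 27 + \frac{34}{27} = \frac{763}{27}$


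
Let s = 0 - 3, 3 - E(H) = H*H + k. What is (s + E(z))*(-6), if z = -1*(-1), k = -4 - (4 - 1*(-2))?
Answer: -54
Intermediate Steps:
k = -10 (k = -4 - (4 + 2) = -4 - 1*6 = -4 - 6 = -10)
z = 1
E(H) = 13 - H² (E(H) = 3 - (H*H - 10) = 3 - (H² - 10) = 3 - (-10 + H²) = 3 + (10 - H²) = 13 - H²)
s = -3
(s + E(z))*(-6) = (-3 + (13 - 1*1²))*(-6) = (-3 + (13 - 1*1))*(-6) = (-3 + (13 - 1))*(-6) = (-3 + 12)*(-6) = 9*(-6) = -54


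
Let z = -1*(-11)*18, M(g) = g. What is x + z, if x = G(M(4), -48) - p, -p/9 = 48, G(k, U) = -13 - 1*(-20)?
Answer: 637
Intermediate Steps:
G(k, U) = 7 (G(k, U) = -13 + 20 = 7)
p = -432 (p = -9*48 = -432)
x = 439 (x = 7 - 1*(-432) = 7 + 432 = 439)
z = 198 (z = 11*18 = 198)
x + z = 439 + 198 = 637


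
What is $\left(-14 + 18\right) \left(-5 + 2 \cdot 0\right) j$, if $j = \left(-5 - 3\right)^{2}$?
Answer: $-1280$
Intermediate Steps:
$j = 64$ ($j = \left(-8\right)^{2} = 64$)
$\left(-14 + 18\right) \left(-5 + 2 \cdot 0\right) j = \left(-14 + 18\right) \left(-5 + 2 \cdot 0\right) 64 = 4 \left(-5 + 0\right) 64 = 4 \left(-5\right) 64 = \left(-20\right) 64 = -1280$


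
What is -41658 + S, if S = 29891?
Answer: -11767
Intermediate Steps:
-41658 + S = -41658 + 29891 = -11767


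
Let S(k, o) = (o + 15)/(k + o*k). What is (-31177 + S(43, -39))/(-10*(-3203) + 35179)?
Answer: -25471597/54909753 ≈ -0.46388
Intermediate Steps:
S(k, o) = (15 + o)/(k + k*o)
(-31177 + S(43, -39))/(-10*(-3203) + 35179) = (-31177 + (15 - 39)/(43*(1 - 39)))/(-10*(-3203) + 35179) = (-31177 + (1/43)*(-24)/(-38))/(32030 + 35179) = (-31177 + (1/43)*(-1/38)*(-24))/67209 = (-31177 + 12/817)*(1/67209) = -25471597/817*1/67209 = -25471597/54909753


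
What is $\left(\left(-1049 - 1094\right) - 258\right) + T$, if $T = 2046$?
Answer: $-355$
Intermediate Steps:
$\left(\left(-1049 - 1094\right) - 258\right) + T = \left(\left(-1049 - 1094\right) - 258\right) + 2046 = \left(-2143 - 258\right) + 2046 = -2401 + 2046 = -355$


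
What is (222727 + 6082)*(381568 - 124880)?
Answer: 58732524592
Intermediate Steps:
(222727 + 6082)*(381568 - 124880) = 228809*256688 = 58732524592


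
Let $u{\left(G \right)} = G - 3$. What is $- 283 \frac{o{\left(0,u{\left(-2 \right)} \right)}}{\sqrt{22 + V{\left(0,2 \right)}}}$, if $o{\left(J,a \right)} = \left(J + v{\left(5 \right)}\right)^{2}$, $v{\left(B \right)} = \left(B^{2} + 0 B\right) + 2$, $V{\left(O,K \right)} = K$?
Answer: $- \frac{68769 \sqrt{6}}{4} \approx -42112.0$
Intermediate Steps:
$v{\left(B \right)} = 2 + B^{2}$ ($v{\left(B \right)} = \left(B^{2} + 0\right) + 2 = B^{2} + 2 = 2 + B^{2}$)
$u{\left(G \right)} = -3 + G$ ($u{\left(G \right)} = G - 3 = -3 + G$)
$o{\left(J,a \right)} = \left(27 + J\right)^{2}$ ($o{\left(J,a \right)} = \left(J + \left(2 + 5^{2}\right)\right)^{2} = \left(J + \left(2 + 25\right)\right)^{2} = \left(J + 27\right)^{2} = \left(27 + J\right)^{2}$)
$- 283 \frac{o{\left(0,u{\left(-2 \right)} \right)}}{\sqrt{22 + V{\left(0,2 \right)}}} = - 283 \frac{\left(27 + 0\right)^{2}}{\sqrt{22 + 2}} = - 283 \frac{27^{2}}{\sqrt{24}} = - 283 \frac{729}{2 \sqrt{6}} = - 283 \cdot 729 \frac{\sqrt{6}}{12} = - 283 \frac{243 \sqrt{6}}{4} = - \frac{68769 \sqrt{6}}{4}$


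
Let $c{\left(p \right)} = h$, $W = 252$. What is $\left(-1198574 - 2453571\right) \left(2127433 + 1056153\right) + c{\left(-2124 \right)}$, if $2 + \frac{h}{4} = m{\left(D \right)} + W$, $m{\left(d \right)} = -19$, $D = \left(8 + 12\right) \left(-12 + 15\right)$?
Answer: $-11626917691046$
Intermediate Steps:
$D = 60$ ($D = 20 \cdot 3 = 60$)
$h = 924$ ($h = -8 + 4 \left(-19 + 252\right) = -8 + 4 \cdot 233 = -8 + 932 = 924$)
$c{\left(p \right)} = 924$
$\left(-1198574 - 2453571\right) \left(2127433 + 1056153\right) + c{\left(-2124 \right)} = \left(-1198574 - 2453571\right) \left(2127433 + 1056153\right) + 924 = \left(-3652145\right) 3183586 + 924 = -11626917691970 + 924 = -11626917691046$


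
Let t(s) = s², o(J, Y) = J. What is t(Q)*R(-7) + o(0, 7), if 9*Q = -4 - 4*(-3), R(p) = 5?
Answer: 320/81 ≈ 3.9506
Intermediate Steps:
Q = 8/9 (Q = (-4 - 4*(-3))/9 = (-4 + 12)/9 = (⅑)*8 = 8/9 ≈ 0.88889)
t(Q)*R(-7) + o(0, 7) = (8/9)²*5 + 0 = (64/81)*5 + 0 = 320/81 + 0 = 320/81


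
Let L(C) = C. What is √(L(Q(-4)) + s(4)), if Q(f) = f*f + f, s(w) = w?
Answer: 4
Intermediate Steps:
Q(f) = f + f² (Q(f) = f² + f = f + f²)
√(L(Q(-4)) + s(4)) = √(-4*(1 - 4) + 4) = √(-4*(-3) + 4) = √(12 + 4) = √16 = 4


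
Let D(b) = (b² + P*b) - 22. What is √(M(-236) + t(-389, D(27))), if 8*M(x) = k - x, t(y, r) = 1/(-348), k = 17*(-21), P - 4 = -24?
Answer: I*√1832046/348 ≈ 3.8895*I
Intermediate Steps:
P = -20 (P = 4 - 24 = -20)
k = -357
D(b) = -22 + b² - 20*b (D(b) = (b² - 20*b) - 22 = -22 + b² - 20*b)
t(y, r) = -1/348
M(x) = -357/8 - x/8 (M(x) = (-357 - x)/8 = -357/8 - x/8)
√(M(-236) + t(-389, D(27))) = √((-357/8 - ⅛*(-236)) - 1/348) = √((-357/8 + 59/2) - 1/348) = √(-121/8 - 1/348) = √(-10529/696) = I*√1832046/348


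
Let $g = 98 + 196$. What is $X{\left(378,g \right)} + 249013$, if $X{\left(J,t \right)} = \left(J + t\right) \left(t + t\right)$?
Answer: $644149$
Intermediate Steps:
$g = 294$
$X{\left(J,t \right)} = 2 t \left(J + t\right)$ ($X{\left(J,t \right)} = \left(J + t\right) 2 t = 2 t \left(J + t\right)$)
$X{\left(378,g \right)} + 249013 = 2 \cdot 294 \left(378 + 294\right) + 249013 = 2 \cdot 294 \cdot 672 + 249013 = 395136 + 249013 = 644149$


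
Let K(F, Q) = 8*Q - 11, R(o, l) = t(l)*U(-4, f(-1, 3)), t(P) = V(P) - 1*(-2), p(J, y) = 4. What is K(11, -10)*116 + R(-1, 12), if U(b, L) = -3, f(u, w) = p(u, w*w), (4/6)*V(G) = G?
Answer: -10616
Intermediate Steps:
V(G) = 3*G/2
f(u, w) = 4
t(P) = 2 + 3*P/2 (t(P) = 3*P/2 - 1*(-2) = 3*P/2 + 2 = 2 + 3*P/2)
R(o, l) = -6 - 9*l/2 (R(o, l) = (2 + 3*l/2)*(-3) = -6 - 9*l/2)
K(F, Q) = -11 + 8*Q
K(11, -10)*116 + R(-1, 12) = (-11 + 8*(-10))*116 + (-6 - 9/2*12) = (-11 - 80)*116 + (-6 - 54) = -91*116 - 60 = -10556 - 60 = -10616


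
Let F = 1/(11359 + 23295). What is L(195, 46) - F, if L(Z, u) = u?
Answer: 1594083/34654 ≈ 46.000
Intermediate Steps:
F = 1/34654 ≈ 2.8857e-5
L(195, 46) - F = 46 - 1*1/34654 = 46 - 1/34654 = 1594083/34654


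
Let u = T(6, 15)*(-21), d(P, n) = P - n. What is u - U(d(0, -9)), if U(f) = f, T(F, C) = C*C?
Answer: -4734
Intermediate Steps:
T(F, C) = C**2
u = -4725 (u = 15**2*(-21) = 225*(-21) = -4725)
u - U(d(0, -9)) = -4725 - (0 - 1*(-9)) = -4725 - (0 + 9) = -4725 - 1*9 = -4725 - 9 = -4734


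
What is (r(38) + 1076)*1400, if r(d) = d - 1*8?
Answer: 1548400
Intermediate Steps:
r(d) = -8 + d (r(d) = d - 8 = -8 + d)
(r(38) + 1076)*1400 = ((-8 + 38) + 1076)*1400 = (30 + 1076)*1400 = 1106*1400 = 1548400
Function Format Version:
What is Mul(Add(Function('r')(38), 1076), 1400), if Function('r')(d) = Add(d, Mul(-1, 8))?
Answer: 1548400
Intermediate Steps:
Function('r')(d) = Add(-8, d) (Function('r')(d) = Add(d, -8) = Add(-8, d))
Mul(Add(Function('r')(38), 1076), 1400) = Mul(Add(Add(-8, 38), 1076), 1400) = Mul(Add(30, 1076), 1400) = Mul(1106, 1400) = 1548400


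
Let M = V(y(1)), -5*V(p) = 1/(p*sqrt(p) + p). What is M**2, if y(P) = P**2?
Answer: 1/100 ≈ 0.010000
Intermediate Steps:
V(p) = -1/(5*(p + p**(3/2))) (V(p) = -1/(5*(p*sqrt(p) + p)) = -1/(5*(p**(3/2) + p)) = -1/(5*(p + p**(3/2))))
M = -1/10 (M = -1/(5*1**2 + 5*(1**2)**(3/2)) = -1/(5*1 + 5*1**(3/2)) = -1/(5 + 5*1) = -1/(5 + 5) = -1/10 ≈ -0.10000)
M**2 = (-1/10)**2 = 1/100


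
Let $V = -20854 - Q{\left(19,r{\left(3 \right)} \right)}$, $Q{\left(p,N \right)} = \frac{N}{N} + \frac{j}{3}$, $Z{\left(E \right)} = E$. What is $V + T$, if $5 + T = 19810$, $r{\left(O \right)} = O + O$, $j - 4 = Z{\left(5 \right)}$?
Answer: $-1053$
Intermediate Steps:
$j = 9$ ($j = 4 + 5 = 9$)
$r{\left(O \right)} = 2 O$
$Q{\left(p,N \right)} = 4$ ($Q{\left(p,N \right)} = \frac{N}{N} + \frac{9}{3} = 1 + 9 \cdot \frac{1}{3} = 1 + 3 = 4$)
$V = -20858$ ($V = -20854 - 4 = -20858$)
$T = 19805$ ($T = -5 + 19810 = 19805$)
$V + T = -20858 + 19805 = -1053$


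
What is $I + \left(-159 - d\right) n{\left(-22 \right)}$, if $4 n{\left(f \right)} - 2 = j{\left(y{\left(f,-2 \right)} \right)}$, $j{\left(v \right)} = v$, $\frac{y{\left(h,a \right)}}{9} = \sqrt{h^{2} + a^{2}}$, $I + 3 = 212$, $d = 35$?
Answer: $112 - 873 \sqrt{122} \approx -9530.6$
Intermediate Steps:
$I = 209$ ($I = -3 + 212 = 209$)
$y{\left(h,a \right)} = 9 \sqrt{a^{2} + h^{2}}$ ($y{\left(h,a \right)} = 9 \sqrt{h^{2} + a^{2}} = 9 \sqrt{a^{2} + h^{2}}$)
$n{\left(f \right)} = \frac{1}{2} + \frac{9 \sqrt{4 + f^{2}}}{4}$ ($n{\left(f \right)} = \frac{1}{2} + \frac{9 \sqrt{\left(-2\right)^{2} + f^{2}}}{4} = \frac{1}{2} + \frac{9 \sqrt{4 + f^{2}}}{4}$)
$I + \left(-159 - d\right) n{\left(-22 \right)} = 209 + \left(-159 - 35\right) \left(\frac{1}{2} + \frac{9 \sqrt{4 + \left(-22\right)^{2}}}{4}\right) = 209 + \left(-159 - 35\right) \left(\frac{1}{2} + \frac{9 \sqrt{4 + 484}}{4}\right) = 209 - 194 \left(\frac{1}{2} + \frac{9 \sqrt{488}}{4}\right) = 209 - 194 \left(\frac{1}{2} + \frac{9 \cdot 2 \sqrt{122}}{4}\right) = 209 - 194 \left(\frac{1}{2} + \frac{9 \sqrt{122}}{2}\right) = 209 - \left(97 + 873 \sqrt{122}\right) = 112 - 873 \sqrt{122}$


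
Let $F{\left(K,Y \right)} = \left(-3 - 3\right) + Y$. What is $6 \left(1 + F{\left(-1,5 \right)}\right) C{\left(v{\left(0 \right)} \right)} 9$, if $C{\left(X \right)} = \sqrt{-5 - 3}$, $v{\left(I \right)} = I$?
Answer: $0$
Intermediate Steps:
$F{\left(K,Y \right)} = -6 + Y$ ($F{\left(K,Y \right)} = \left(-3 - 3\right) + Y = -6 + Y$)
$C{\left(X \right)} = 2 i \sqrt{2}$ ($C{\left(X \right)} = \sqrt{-8} = 2 i \sqrt{2}$)
$6 \left(1 + F{\left(-1,5 \right)}\right) C{\left(v{\left(0 \right)} \right)} 9 = 6 \left(1 + \left(-6 + 5\right)\right) 2 i \sqrt{2} \cdot 9 = 6 \left(1 - 1\right) 18 i \sqrt{2} = 6 \cdot 0 \cdot 18 i \sqrt{2} = 0 \cdot 18 i \sqrt{2} = 0$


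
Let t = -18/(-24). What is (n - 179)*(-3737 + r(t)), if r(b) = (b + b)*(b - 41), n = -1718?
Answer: 57628963/8 ≈ 7.2036e+6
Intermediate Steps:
t = ¾ (t = -18*(-1/24) = ¾ ≈ 0.75000)
r(b) = 2*b*(-41 + b) (r(b) = (2*b)*(-41 + b) = 2*b*(-41 + b))
(n - 179)*(-3737 + r(t)) = (-1718 - 179)*(-3737 + 2*(¾)*(-41 + ¾)) = -1897*(-3737 + 2*(¾)*(-161/4)) = -1897*(-3737 - 483/8) = -1897*(-30379/8) = 57628963/8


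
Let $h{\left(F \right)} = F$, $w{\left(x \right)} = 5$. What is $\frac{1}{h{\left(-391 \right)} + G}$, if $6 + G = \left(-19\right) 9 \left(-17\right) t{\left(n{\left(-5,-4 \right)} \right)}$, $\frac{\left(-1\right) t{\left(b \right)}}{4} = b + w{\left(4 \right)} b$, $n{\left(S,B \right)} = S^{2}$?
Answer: $- \frac{1}{1744597} \approx -5.732 \cdot 10^{-7}$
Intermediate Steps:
$t{\left(b \right)} = - 24 b$ ($t{\left(b \right)} = - 4 \left(b + 5 b\right) = - 4 \cdot 6 b = - 24 b$)
$G = -1744206$ ($G = -6 + \left(-19\right) 9 \left(-17\right) \left(- 24 \left(-5\right)^{2}\right) = -6 + \left(-171\right) \left(-17\right) \left(\left(-24\right) 25\right) = -6 + 2907 \left(-600\right) = -6 - 1744200 = -1744206$)
$\frac{1}{h{\left(-391 \right)} + G} = \frac{1}{-391 - 1744206} = \frac{1}{-1744597} = - \frac{1}{1744597}$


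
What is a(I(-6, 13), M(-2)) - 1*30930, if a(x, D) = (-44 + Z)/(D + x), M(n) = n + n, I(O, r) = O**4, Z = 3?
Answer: -39961601/1292 ≈ -30930.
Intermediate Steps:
M(n) = 2*n
a(x, D) = -41/(D + x) (a(x, D) = (-44 + 3)/(D + x) = -41/(D + x))
a(I(-6, 13), M(-2)) - 1*30930 = -41/(2*(-2) + (-6)**4) - 1*30930 = -41/(-4 + 1296) - 30930 = -41/1292 - 30930 = -39961601/1292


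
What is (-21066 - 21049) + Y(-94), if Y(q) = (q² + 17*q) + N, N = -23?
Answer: -34900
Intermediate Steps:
Y(q) = -23 + q² + 17*q (Y(q) = (q² + 17*q) - 23 = -23 + q² + 17*q)
(-21066 - 21049) + Y(-94) = (-21066 - 21049) + (-23 + (-94)² + 17*(-94)) = -42115 + (-23 + 8836 - 1598) = -42115 + 7215 = -34900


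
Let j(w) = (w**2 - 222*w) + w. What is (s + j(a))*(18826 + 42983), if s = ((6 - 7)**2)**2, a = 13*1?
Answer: -167069727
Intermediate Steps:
a = 13
j(w) = w**2 - 221*w
s = 1 (s = ((-1)**2)**2 = 1**2 = 1)
(s + j(a))*(18826 + 42983) = (1 + 13*(-221 + 13))*(18826 + 42983) = (1 + 13*(-208))*61809 = (1 - 2704)*61809 = -2703*61809 = -167069727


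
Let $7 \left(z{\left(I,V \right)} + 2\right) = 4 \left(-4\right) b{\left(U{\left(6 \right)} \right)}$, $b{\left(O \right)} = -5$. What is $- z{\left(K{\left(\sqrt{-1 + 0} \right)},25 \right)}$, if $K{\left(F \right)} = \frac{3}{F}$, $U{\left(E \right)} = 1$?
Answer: $- \frac{66}{7} \approx -9.4286$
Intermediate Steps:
$z{\left(I,V \right)} = \frac{66}{7}$ ($z{\left(I,V \right)} = -2 + \frac{4 \left(-4\right) \left(-5\right)}{7} = -2 + \frac{\left(-16\right) \left(-5\right)}{7} = -2 + \frac{1}{7} \cdot 80 = -2 + \frac{80}{7} = \frac{66}{7}$)
$- z{\left(K{\left(\sqrt{-1 + 0} \right)},25 \right)} = \left(-1\right) \frac{66}{7} = - \frac{66}{7}$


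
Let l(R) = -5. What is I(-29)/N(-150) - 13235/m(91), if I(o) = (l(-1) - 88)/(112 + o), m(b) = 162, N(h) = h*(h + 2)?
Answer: -4064471011/49750200 ≈ -81.698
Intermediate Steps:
N(h) = h*(2 + h)
I(o) = -93/(112 + o) (I(o) = (-5 - 88)/(112 + o) = -93/(112 + o))
I(-29)/N(-150) - 13235/m(91) = (-93/(112 - 29))/((-150*(2 - 150))) - 13235/162 = (-93/83)/((-150*(-148))) - 13235*1/162 = -93*1/83/22200 - 13235/162 = -93/83*1/22200 - 13235/162 = -31/614200 - 13235/162 = -4064471011/49750200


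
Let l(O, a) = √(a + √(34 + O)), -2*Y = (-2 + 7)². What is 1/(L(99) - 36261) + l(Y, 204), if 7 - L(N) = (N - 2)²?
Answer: -1/45663 + √(816 + 2*√86)/2 ≈ 14.444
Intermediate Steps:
L(N) = 7 - (-2 + N)² (L(N) = 7 - (N - 2)² = 7 - (-2 + N)²)
Y = -25/2 (Y = -(-2 + 7)²/2 = -½*5² = -½*25 = -25/2 ≈ -12.500)
1/(L(99) - 36261) + l(Y, 204) = 1/((7 - (-2 + 99)²) - 36261) + √(204 + √(34 - 25/2)) = 1/((7 - 1*97²) - 36261) + √(204 + √(43/2)) = 1/((7 - 1*9409) - 36261) + √(204 + √86/2) = 1/((7 - 9409) - 36261) + √(204 + √86/2) = 1/(-9402 - 36261) + √(204 + √86/2) = 1/(-45663) + √(204 + √86/2) = -1/45663 + √(204 + √86/2)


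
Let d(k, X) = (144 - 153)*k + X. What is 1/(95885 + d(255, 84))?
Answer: 1/93674 ≈ 1.0675e-5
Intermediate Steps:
d(k, X) = X - 9*k (d(k, X) = -9*k + X = X - 9*k)
1/(95885 + d(255, 84)) = 1/(95885 + (84 - 9*255)) = 1/(95885 + (84 - 2295)) = 1/(95885 - 2211) = 1/93674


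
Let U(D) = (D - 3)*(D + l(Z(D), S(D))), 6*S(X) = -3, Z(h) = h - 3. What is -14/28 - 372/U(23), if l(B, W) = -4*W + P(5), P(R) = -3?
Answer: -74/55 ≈ -1.3455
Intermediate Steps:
Z(h) = -3 + h
S(X) = -1/2 (S(X) = (1/6)*(-3) = -1/2)
l(B, W) = -3 - 4*W (l(B, W) = -4*W - 3 = -3 - 4*W)
U(D) = (-1 + D)*(-3 + D) (U(D) = (D - 3)*(D + (-3 - 4*(-1/2))) = (-3 + D)*(D + (-3 + 2)) = (-3 + D)*(D - 1) = (-3 + D)*(-1 + D) = (-1 + D)*(-3 + D))
-14/28 - 372/U(23) = -14/28 - 372/(3 + 23**2 - 4*23) = -14*1/28 - 372/(3 + 529 - 92) = -1/2 - 372/440 = -1/2 - 372*1/440 = -1/2 - 93/110 = -74/55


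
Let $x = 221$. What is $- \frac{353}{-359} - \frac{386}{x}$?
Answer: $- \frac{60561}{79339} \approx -0.76332$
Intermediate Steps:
$- \frac{353}{-359} - \frac{386}{x} = - \frac{353}{-359} - \frac{386}{221} = \left(-353\right) \left(- \frac{1}{359}\right) - \frac{386}{221} = \frac{353}{359} - \frac{386}{221} = - \frac{60561}{79339}$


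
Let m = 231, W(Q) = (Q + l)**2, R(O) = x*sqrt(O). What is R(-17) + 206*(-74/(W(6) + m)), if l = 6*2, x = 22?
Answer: -412/15 + 22*I*sqrt(17) ≈ -27.467 + 90.708*I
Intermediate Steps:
l = 12
R(O) = 22*sqrt(O)
W(Q) = (12 + Q)**2 (W(Q) = (Q + 12)**2 = (12 + Q)**2)
R(-17) + 206*(-74/(W(6) + m)) = 22*sqrt(-17) + 206*(-74/((12 + 6)**2 + 231)) = 22*(I*sqrt(17)) + 206*(-74/(18**2 + 231)) = 22*I*sqrt(17) + 206*(-74/(324 + 231)) = 22*I*sqrt(17) + 206*(-74/555) = 22*I*sqrt(17) + 206*(-74*1/555) = 22*I*sqrt(17) + 206*(-2/15) = 22*I*sqrt(17) - 412/15 = -412/15 + 22*I*sqrt(17)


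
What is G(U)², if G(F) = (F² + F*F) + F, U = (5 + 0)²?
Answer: 1625625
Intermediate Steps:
U = 25 (U = 5² = 25)
G(F) = F + 2*F² (G(F) = (F² + F²) + F = 2*F² + F = F + 2*F²)
G(U)² = (25*(1 + 2*25))² = (25*(1 + 50))² = (25*51)² = 1275² = 1625625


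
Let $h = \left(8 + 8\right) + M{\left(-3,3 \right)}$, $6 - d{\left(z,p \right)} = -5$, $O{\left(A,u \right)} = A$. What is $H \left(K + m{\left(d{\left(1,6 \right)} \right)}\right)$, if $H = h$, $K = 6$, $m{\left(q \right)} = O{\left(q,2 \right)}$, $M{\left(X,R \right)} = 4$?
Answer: $340$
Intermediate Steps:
$d{\left(z,p \right)} = 11$ ($d{\left(z,p \right)} = 6 - -5 = 6 + 5 = 11$)
$m{\left(q \right)} = q$
$h = 20$ ($h = \left(8 + 8\right) + 4 = 16 + 4 = 20$)
$H = 20$
$H \left(K + m{\left(d{\left(1,6 \right)} \right)}\right) = 20 \left(6 + 11\right) = 20 \cdot 17 = 340$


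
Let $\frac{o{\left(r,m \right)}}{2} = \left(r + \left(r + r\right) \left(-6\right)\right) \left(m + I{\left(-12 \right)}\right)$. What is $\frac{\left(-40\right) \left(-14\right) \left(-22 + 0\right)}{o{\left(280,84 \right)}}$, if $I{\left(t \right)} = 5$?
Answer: $\frac{2}{89} \approx 0.022472$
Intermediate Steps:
$o{\left(r,m \right)} = - 22 r \left(5 + m\right)$ ($o{\left(r,m \right)} = 2 \left(r + \left(r + r\right) \left(-6\right)\right) \left(m + 5\right) = 2 \left(r + 2 r \left(-6\right)\right) \left(5 + m\right) = 2 \left(r - 12 r\right) \left(5 + m\right) = 2 - 11 r \left(5 + m\right) = 2 \left(- 11 r \left(5 + m\right)\right) = - 22 r \left(5 + m\right)$)
$\frac{\left(-40\right) \left(-14\right) \left(-22 + 0\right)}{o{\left(280,84 \right)}} = \frac{\left(-40\right) \left(-14\right) \left(-22 + 0\right)}{\left(-22\right) 280 \left(5 + 84\right)} = \frac{560 \left(-22\right)}{\left(-22\right) 280 \cdot 89} = - \frac{12320}{-548240} = \left(-12320\right) \left(- \frac{1}{548240}\right) = \frac{2}{89}$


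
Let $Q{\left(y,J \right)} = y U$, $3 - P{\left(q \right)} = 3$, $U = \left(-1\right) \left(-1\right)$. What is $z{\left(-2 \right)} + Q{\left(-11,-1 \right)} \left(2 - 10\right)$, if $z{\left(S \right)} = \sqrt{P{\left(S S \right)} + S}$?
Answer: $88 + i \sqrt{2} \approx 88.0 + 1.4142 i$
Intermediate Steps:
$U = 1$
$P{\left(q \right)} = 0$ ($P{\left(q \right)} = 3 - 3 = 0$)
$Q{\left(y,J \right)} = y$ ($Q{\left(y,J \right)} = y 1 = y$)
$z{\left(S \right)} = \sqrt{S}$ ($z{\left(S \right)} = \sqrt{0 + S} = \sqrt{S}$)
$z{\left(-2 \right)} + Q{\left(-11,-1 \right)} \left(2 - 10\right) = \sqrt{-2} - 11 \left(2 - 10\right) = i \sqrt{2} - 11 \left(2 - 10\right) = i \sqrt{2} - -88 = i \sqrt{2} + 88 = 88 + i \sqrt{2}$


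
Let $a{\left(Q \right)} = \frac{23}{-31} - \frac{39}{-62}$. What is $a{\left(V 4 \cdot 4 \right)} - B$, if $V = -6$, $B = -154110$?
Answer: $\frac{9554813}{62} \approx 1.5411 \cdot 10^{5}$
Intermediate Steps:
$a{\left(Q \right)} = - \frac{7}{62}$ ($a{\left(Q \right)} = 23 \left(- \frac{1}{31}\right) - - \frac{39}{62} = - \frac{23}{31} + \frac{39}{62} = - \frac{7}{62}$)
$a{\left(V 4 \cdot 4 \right)} - B = - \frac{7}{62} - -154110 = - \frac{7}{62} + 154110 = \frac{9554813}{62}$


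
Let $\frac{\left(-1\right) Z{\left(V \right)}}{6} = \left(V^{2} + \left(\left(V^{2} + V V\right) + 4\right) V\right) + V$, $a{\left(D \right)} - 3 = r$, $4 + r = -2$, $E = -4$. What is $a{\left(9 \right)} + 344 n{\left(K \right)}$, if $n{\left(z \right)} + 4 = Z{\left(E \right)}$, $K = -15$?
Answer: $271069$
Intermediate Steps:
$r = -6$ ($r = -4 - 2 = -6$)
$a{\left(D \right)} = -3$ ($a{\left(D \right)} = 3 - 6 = -3$)
$Z{\left(V \right)} = - 6 V - 6 V^{2} - 6 V \left(4 + 2 V^{2}\right)$ ($Z{\left(V \right)} = - 6 \left(\left(V^{2} + \left(\left(V^{2} + V V\right) + 4\right) V\right) + V\right) = - 6 \left(\left(V^{2} + \left(\left(V^{2} + V^{2}\right) + 4\right) V\right) + V\right) = - 6 \left(\left(V^{2} + \left(2 V^{2} + 4\right) V\right) + V\right) = - 6 \left(\left(V^{2} + \left(4 + 2 V^{2}\right) V\right) + V\right) = - 6 \left(\left(V^{2} + V \left(4 + 2 V^{2}\right)\right) + V\right) = - 6 \left(V + V^{2} + V \left(4 + 2 V^{2}\right)\right) = - 6 V - 6 V^{2} - 6 V \left(4 + 2 V^{2}\right)$)
$n{\left(z \right)} = 788$ ($n{\left(z \right)} = -4 - - 24 \left(5 - 4 + 2 \left(-4\right)^{2}\right) = -4 - - 24 \left(5 - 4 + 2 \cdot 16\right) = -4 - - 24 \left(5 - 4 + 32\right) = -4 - \left(-24\right) 33 = -4 + 792 = 788$)
$a{\left(9 \right)} + 344 n{\left(K \right)} = -3 + 344 \cdot 788 = -3 + 271072 = 271069$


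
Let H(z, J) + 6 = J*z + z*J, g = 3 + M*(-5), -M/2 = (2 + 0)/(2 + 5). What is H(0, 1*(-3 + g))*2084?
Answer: -12504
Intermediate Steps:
M = -4/7 (M = -2*(2 + 0)/(2 + 5) = -4/7 ≈ -0.57143)
g = 41/7 (g = 3 - 4/7*(-5) = 3 + 20/7 = 41/7 ≈ 5.8571)
H(z, J) = -6 + 2*J*z (H(z, J) = -6 + (J*z + z*J) = -6 + (J*z + J*z) = -6 + 2*J*z)
H(0, 1*(-3 + g))*2084 = (-6 + 2*(1*(-3 + 41/7))*0)*2084 = (-6 + 2*(1*(20/7))*0)*2084 = (-6 + 2*(20/7)*0)*2084 = (-6 + 0)*2084 = -6*2084 = -12504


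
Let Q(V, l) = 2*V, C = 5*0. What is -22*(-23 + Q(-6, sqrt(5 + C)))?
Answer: 770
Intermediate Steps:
C = 0
-22*(-23 + Q(-6, sqrt(5 + C))) = -22*(-23 + 2*(-6)) = -22*(-23 - 12) = -22*(-35) = 770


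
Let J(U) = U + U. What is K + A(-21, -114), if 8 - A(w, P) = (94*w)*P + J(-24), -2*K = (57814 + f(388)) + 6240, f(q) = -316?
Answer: -256849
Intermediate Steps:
J(U) = 2*U
K = -31869 (K = -((57814 - 316) + 6240)/2 = -(57498 + 6240)/2 = -1/2*63738 = -31869)
A(w, P) = 56 - 94*P*w (A(w, P) = 8 - ((94*w)*P + 2*(-24)) = 8 - (94*P*w - 48) = 8 - (-48 + 94*P*w) = 8 + (48 - 94*P*w) = 56 - 94*P*w)
K + A(-21, -114) = -31869 + (56 - 94*(-114)*(-21)) = -31869 + (56 - 225036) = -31869 - 224980 = -256849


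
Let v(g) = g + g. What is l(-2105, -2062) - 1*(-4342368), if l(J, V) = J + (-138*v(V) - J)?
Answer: 4911480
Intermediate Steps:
v(g) = 2*g
l(J, V) = -276*V (l(J, V) = J + (-276*V - J) = J + (-J - 276*V) = -276*V)
l(-2105, -2062) - 1*(-4342368) = -276*(-2062) - 1*(-4342368) = 569112 + 4342368 = 4911480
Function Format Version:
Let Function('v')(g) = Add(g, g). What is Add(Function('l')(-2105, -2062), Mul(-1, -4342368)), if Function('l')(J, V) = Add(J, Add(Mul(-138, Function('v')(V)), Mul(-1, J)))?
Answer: 4911480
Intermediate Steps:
Function('v')(g) = Mul(2, g)
Function('l')(J, V) = Mul(-276, V) (Function('l')(J, V) = Add(J, Add(Mul(-138, Mul(2, V)), Mul(-1, J))) = Add(J, Add(Mul(-276, V), Mul(-1, J))) = Add(J, Add(Mul(-1, J), Mul(-276, V))) = Mul(-276, V))
Add(Function('l')(-2105, -2062), Mul(-1, -4342368)) = Add(Mul(-276, -2062), Mul(-1, -4342368)) = Add(569112, 4342368) = 4911480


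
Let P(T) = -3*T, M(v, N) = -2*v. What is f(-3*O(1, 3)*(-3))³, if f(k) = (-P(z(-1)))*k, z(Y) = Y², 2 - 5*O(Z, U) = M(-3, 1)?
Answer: -1259712/125 ≈ -10078.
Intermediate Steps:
O(Z, U) = -⅘ (O(Z, U) = ⅖ - (-2)*(-3)/5 = ⅖ - ⅕*6 = ⅖ - 6/5 = -⅘)
f(k) = 3*k (f(k) = (-(-3)*(-1)²)*k = (-(-3))*k = (-1*(-3))*k = 3*k)
f(-3*O(1, 3)*(-3))³ = (3*(-3*(-⅘)*(-3)))³ = (3*((12/5)*(-3)))³ = (3*(-36/5))³ = (-108/5)³ = -1259712/125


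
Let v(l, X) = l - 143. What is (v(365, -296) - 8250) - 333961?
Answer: -341989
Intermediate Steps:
v(l, X) = -143 + l
(v(365, -296) - 8250) - 333961 = ((-143 + 365) - 8250) - 333961 = (222 - 8250) - 333961 = -8028 - 333961 = -341989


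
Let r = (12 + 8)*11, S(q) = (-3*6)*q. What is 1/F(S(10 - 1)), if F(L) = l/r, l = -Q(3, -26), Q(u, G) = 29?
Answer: -220/29 ≈ -7.5862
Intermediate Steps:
S(q) = -18*q
l = -29 (l = -1*29 = -29)
r = 220 (r = 20*11 = 220)
F(L) = -29/220
1/F(S(10 - 1)) = 1/(-29/220) = -220/29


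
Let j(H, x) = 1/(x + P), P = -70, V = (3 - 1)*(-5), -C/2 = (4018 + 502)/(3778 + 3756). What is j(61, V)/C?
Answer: 3767/361600 ≈ 0.010418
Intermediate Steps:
C = -4520/3767 (C = -2*(4018 + 502)/(3778 + 3756) = -9040/7534 = -2*2260/3767 = -4520/3767 ≈ -1.1999)
V = -10 (V = 2*(-5) = -10)
j(H, x) = 1/(-70 + x) (j(H, x) = 1/(x - 70) = 1/(-70 + x))
j(61, V)/C = 1/((-70 - 10)*(-4520/3767)) = -3767/4520/(-80) = -1/80*(-3767/4520) = 3767/361600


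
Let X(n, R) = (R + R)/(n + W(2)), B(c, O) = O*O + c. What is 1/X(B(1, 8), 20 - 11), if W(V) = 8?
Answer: 73/18 ≈ 4.0556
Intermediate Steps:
B(c, O) = c + O² (B(c, O) = O² + c = c + O²)
X(n, R) = 2*R/(8 + n) (X(n, R) = (R + R)/(n + 8) = (2*R)/(8 + n) = 2*R/(8 + n))
1/X(B(1, 8), 20 - 11) = 1/(2*(20 - 11)/(8 + (1 + 8²))) = 1/(2*9/(8 + (1 + 64))) = 1/(2*9/(8 + 65)) = 1/(2*9/73) = 1/(2*9*(1/73)) = 1/(18/73) = 73/18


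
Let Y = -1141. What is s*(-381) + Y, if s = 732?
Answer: -280033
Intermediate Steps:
s*(-381) + Y = 732*(-381) - 1141 = -278892 - 1141 = -280033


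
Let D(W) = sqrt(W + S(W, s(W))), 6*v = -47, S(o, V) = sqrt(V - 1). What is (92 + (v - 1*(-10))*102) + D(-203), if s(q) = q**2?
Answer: 313 + sqrt(-203 + 2*sqrt(10302)) ≈ 313.0 + 0.049629*I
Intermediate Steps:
S(o, V) = sqrt(-1 + V)
v = -47/6 (v = (1/6)*(-47) = -47/6 ≈ -7.8333)
D(W) = sqrt(W + sqrt(-1 + W**2))
(92 + (v - 1*(-10))*102) + D(-203) = (92 + (-47/6 - 1*(-10))*102) + sqrt(-203 + sqrt(-1 + (-203)**2)) = (92 + (-47/6 + 10)*102) + sqrt(-203 + sqrt(-1 + 41209)) = (92 + (13/6)*102) + sqrt(-203 + sqrt(41208)) = (92 + 221) + sqrt(-203 + 2*sqrt(10302)) = 313 + sqrt(-203 + 2*sqrt(10302))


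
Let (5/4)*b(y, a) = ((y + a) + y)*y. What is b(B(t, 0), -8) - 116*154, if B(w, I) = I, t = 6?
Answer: -17864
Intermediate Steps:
b(y, a) = 4*y*(a + 2*y)/5 (b(y, a) = 4*(((y + a) + y)*y)/5 = 4*(((a + y) + y)*y)/5 = 4*((a + 2*y)*y)/5 = 4*(y*(a + 2*y))/5 = 4*y*(a + 2*y)/5)
b(B(t, 0), -8) - 116*154 = (4/5)*0*(-8 + 2*0) - 116*154 = (4/5)*0*(-8 + 0) - 17864 = (4/5)*0*(-8) - 17864 = 0 - 17864 = -17864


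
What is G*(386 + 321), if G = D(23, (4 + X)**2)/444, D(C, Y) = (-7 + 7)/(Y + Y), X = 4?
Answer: 0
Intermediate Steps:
D(C, Y) = 0 (D(C, Y) = 0/((2*Y)) = 0*(1/(2*Y)) = 0)
G = 0 (G = 0/444 = 0*(1/444) = 0)
G*(386 + 321) = 0*(386 + 321) = 0*707 = 0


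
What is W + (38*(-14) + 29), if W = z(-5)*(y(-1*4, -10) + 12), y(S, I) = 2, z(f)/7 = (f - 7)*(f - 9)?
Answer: 15961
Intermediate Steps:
z(f) = 7*(-9 + f)*(-7 + f) (z(f) = 7*((f - 7)*(f - 9)) = 7*((-7 + f)*(-9 + f)) = 7*((-9 + f)*(-7 + f)) = 7*(-9 + f)*(-7 + f))
W = 16464 (W = (441 - 112*(-5) + 7*(-5)**2)*(2 + 12) = (441 + 560 + 7*25)*14 = (441 + 560 + 175)*14 = 1176*14 = 16464)
W + (38*(-14) + 29) = 16464 + (38*(-14) + 29) = 16464 + (-532 + 29) = 16464 - 503 = 15961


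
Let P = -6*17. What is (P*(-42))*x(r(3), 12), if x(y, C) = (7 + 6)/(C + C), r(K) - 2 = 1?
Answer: 4641/2 ≈ 2320.5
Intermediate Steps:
P = -102
r(K) = 3 (r(K) = 2 + 1 = 3)
x(y, C) = 13/(2*C) (x(y, C) = 13/((2*C)) = 13*(1/(2*C)) = 13/(2*C))
(P*(-42))*x(r(3), 12) = (-102*(-42))*((13/2)/12) = 4284*((13/2)*(1/12)) = 4284*(13/24) = 4641/2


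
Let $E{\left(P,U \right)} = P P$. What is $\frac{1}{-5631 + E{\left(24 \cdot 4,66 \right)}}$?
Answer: $\frac{1}{3585} \approx 0.00027894$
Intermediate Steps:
$E{\left(P,U \right)} = P^{2}$
$\frac{1}{-5631 + E{\left(24 \cdot 4,66 \right)}} = \frac{1}{-5631 + \left(24 \cdot 4\right)^{2}} = \frac{1}{-5631 + 96^{2}} = \frac{1}{-5631 + 9216} = \frac{1}{3585}$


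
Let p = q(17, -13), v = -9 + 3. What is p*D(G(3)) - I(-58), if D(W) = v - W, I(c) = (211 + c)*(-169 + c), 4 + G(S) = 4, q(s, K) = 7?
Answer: 34689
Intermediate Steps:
v = -6
G(S) = 0 (G(S) = -4 + 4 = 0)
p = 7
I(c) = (-169 + c)*(211 + c)
D(W) = -6 - W
p*D(G(3)) - I(-58) = 7*(-6 - 1*0) - (-35659 + (-58)² + 42*(-58)) = 7*(-6 + 0) - (-35659 + 3364 - 2436) = 7*(-6) - 1*(-34731) = -42 + 34731 = 34689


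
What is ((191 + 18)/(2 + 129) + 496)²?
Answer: 4249084225/17161 ≈ 2.4760e+5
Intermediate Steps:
((191 + 18)/(2 + 129) + 496)² = (209/131 + 496)² = (65185/131)² = 4249084225/17161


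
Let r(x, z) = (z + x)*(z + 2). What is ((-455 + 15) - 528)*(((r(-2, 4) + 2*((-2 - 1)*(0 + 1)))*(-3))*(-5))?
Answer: -87120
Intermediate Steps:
r(x, z) = (2 + z)*(x + z) (r(x, z) = (x + z)*(2 + z) = (2 + z)*(x + z))
((-455 + 15) - 528)*(((r(-2, 4) + 2*((-2 - 1)*(0 + 1)))*(-3))*(-5)) = ((-455 + 15) - 528)*((((4**2 + 2*(-2) + 2*4 - 2*4) + 2*((-2 - 1)*(0 + 1)))*(-3))*(-5)) = (-440 - 528)*((((16 - 4 + 8 - 8) + 2*(-3*1))*(-3))*(-5)) = -968*(12 + 2*(-3))*(-3)*(-5) = -968*(12 - 6)*(-3)*(-5) = -968*6*(-3)*(-5) = -(-17424)*(-5) = -968*90 = -87120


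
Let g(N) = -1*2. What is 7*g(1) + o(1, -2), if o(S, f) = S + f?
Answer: -15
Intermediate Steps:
g(N) = -2
7*g(1) + o(1, -2) = 7*(-2) + (1 - 2) = -14 - 1 = -15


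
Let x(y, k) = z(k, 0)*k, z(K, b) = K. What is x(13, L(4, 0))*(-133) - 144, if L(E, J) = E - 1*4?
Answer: -144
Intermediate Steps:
L(E, J) = -4 + E (L(E, J) = E - 4 = -4 + E)
x(y, k) = k² (x(y, k) = k*k = k²)
x(13, L(4, 0))*(-133) - 144 = (-4 + 4)²*(-133) - 144 = 0²*(-133) - 144 = 0*(-133) - 144 = 0 - 144 = -144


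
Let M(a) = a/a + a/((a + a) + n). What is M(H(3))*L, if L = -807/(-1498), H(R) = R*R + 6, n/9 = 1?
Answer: 7263/9737 ≈ 0.74592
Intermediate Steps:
n = 9 (n = 9*1 = 9)
H(R) = 6 + R² (H(R) = R² + 6 = 6 + R²)
L = 807/1498 (L = -807*(-1/1498) = 807/1498 ≈ 0.53872)
M(a) = 1 + a/(9 + 2*a) (M(a) = a/a + a/((a + a) + 9) = 1 + a/(2*a + 9) = 1 + a/(9 + 2*a))
M(H(3))*L = (3*(3 + (6 + 3²))/(9 + 2*(6 + 3²)))*(807/1498) = (3*(3 + (6 + 9))/(9 + 2*(6 + 9)))*(807/1498) = (3*(3 + 15)/(9 + 2*15))*(807/1498) = (3*18/(9 + 30))*(807/1498) = (3*18/39)*(807/1498) = (3*(1/39)*18)*(807/1498) = (18/13)*(807/1498) = 7263/9737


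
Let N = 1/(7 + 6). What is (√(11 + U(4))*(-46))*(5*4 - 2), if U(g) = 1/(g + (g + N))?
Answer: -1104*√7665/35 ≈ -2761.6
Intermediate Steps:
N = 1/13 ≈ 0.076923
U(g) = 1/(1/13 + 2*g) (U(g) = 1/(g + (g + 1/13)) = 1/(g + (1/13 + g)) = 1/(1/13 + 2*g))
(√(11 + U(4))*(-46))*(5*4 - 2) = (√(11 + 13/(1 + 26*4))*(-46))*(5*4 - 2) = (√(11 + 13/(1 + 104))*(-46))*(20 - 2) = (√(11 + 13/105)*(-46))*18 = (√(1168/105)*(-46))*18 = ((4*√7665/105)*(-46))*18 = -184*√7665/105*18 = -1104*√7665/35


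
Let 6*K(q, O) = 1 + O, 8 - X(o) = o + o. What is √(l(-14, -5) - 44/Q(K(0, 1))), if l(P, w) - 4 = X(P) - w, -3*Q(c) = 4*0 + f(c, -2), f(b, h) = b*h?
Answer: 3*I*√17 ≈ 12.369*I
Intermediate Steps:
X(o) = 8 - 2*o (X(o) = 8 - (o + o) = 8 - 2*o)
K(q, O) = ⅙ + O/6 (K(q, O) = (1 + O)/6 = ⅙ + O/6)
Q(c) = 2*c/3 (Q(c) = -(4*0 + c*(-2))/3 = -(0 - 2*c)/3 = -(-2)*c/3 = 2*c/3)
l(P, w) = 12 - w - 2*P (l(P, w) = 4 + ((8 - 2*P) - w) = 4 + (8 - w - 2*P) = 12 - w - 2*P)
√(l(-14, -5) - 44/Q(K(0, 1))) = √((12 - 1*(-5) - 2*(-14)) - 44*3/(2*(⅙ + (⅙)*1))) = √((12 + 5 + 28) - 44*3/(2*(⅙ + ⅙))) = √(45 - 44/((⅔)*(⅓))) = √(45 - 44/2/9) = √(45 - 44*9/2) = √(45 - 198) = √(-153) = 3*I*√17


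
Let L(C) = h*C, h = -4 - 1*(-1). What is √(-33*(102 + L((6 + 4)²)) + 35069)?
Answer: √41603 ≈ 203.97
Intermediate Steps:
h = -3 (h = -4 + 1 = -3)
L(C) = -3*C
√(-33*(102 + L((6 + 4)²)) + 35069) = √(-33*(102 - 3*(6 + 4)²) + 35069) = √(-33*(102 - 3*10²) + 35069) = √(-33*(102 - 3*100) + 35069) = √(-33*(102 - 300) + 35069) = √(-33*(-198) + 35069) = √(6534 + 35069) = √41603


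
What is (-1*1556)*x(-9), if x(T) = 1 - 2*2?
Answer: 4668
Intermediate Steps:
x(T) = -3 (x(T) = 1 - 4 = -3)
(-1*1556)*x(-9) = -1*1556*(-3) = -1556*(-3) = 4668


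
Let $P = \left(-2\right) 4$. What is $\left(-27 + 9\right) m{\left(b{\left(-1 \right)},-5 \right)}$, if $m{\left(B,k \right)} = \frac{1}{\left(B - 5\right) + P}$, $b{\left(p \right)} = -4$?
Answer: $\frac{18}{17} \approx 1.0588$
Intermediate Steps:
$P = -8$
$m{\left(B,k \right)} = \frac{1}{-13 + B}$ ($m{\left(B,k \right)} = \frac{1}{\left(B - 5\right) - 8} = \frac{1}{\left(-5 + B\right) - 8} = \frac{1}{-13 + B}$)
$\left(-27 + 9\right) m{\left(b{\left(-1 \right)},-5 \right)} = \frac{-27 + 9}{-13 - 4} = - \frac{18}{-17} = \left(-18\right) \left(- \frac{1}{17}\right) = \frac{18}{17}$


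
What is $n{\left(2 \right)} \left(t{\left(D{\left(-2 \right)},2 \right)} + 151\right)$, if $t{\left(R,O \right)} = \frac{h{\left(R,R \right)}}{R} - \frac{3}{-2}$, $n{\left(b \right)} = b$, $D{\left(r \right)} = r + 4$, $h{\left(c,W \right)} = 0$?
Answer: $305$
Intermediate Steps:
$D{\left(r \right)} = 4 + r$
$t{\left(R,O \right)} = \frac{3}{2}$ ($t{\left(R,O \right)} = \frac{0}{R} - \frac{3}{-2} = 0 - - \frac{3}{2} = 0 + \frac{3}{2} = \frac{3}{2}$)
$n{\left(2 \right)} \left(t{\left(D{\left(-2 \right)},2 \right)} + 151\right) = 2 \left(\frac{3}{2} + 151\right) = 2 \cdot \frac{305}{2} = 305$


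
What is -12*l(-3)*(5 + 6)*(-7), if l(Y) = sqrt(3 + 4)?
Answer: 924*sqrt(7) ≈ 2444.7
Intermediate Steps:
l(Y) = sqrt(7)
-12*l(-3)*(5 + 6)*(-7) = -12*sqrt(7)*(5 + 6)*(-7) = -12*sqrt(7)*11*(-7) = -132*sqrt(7)*(-7) = 924*sqrt(7)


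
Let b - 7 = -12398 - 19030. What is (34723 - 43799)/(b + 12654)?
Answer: 9076/18767 ≈ 0.48361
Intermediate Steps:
b = -31421 (b = 7 + (-12398 - 19030) = 7 - 31428 = -31421)
(34723 - 43799)/(b + 12654) = (34723 - 43799)/(-31421 + 12654) = -9076/(-18767) = -9076*(-1/18767) = 9076/18767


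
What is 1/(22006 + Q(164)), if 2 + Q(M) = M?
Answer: 1/22168 ≈ 4.5110e-5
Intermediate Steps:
Q(M) = -2 + M
1/(22006 + Q(164)) = 1/(22006 + (-2 + 164)) = 1/(22006 + 162) = 1/22168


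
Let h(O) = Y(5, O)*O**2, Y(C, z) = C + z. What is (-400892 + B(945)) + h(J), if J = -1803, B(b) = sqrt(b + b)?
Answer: -5845355474 + 3*sqrt(210) ≈ -5.8454e+9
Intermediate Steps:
B(b) = sqrt(2)*sqrt(b) (B(b) = sqrt(2*b) = sqrt(2)*sqrt(b))
h(O) = O**2*(5 + O) (h(O) = (5 + O)*O**2 = O**2*(5 + O))
(-400892 + B(945)) + h(J) = (-400892 + sqrt(2)*sqrt(945)) + (-1803)**2*(5 - 1803) = (-400892 + sqrt(2)*(3*sqrt(105))) + 3250809*(-1798) = (-400892 + 3*sqrt(210)) - 5844954582 = -5845355474 + 3*sqrt(210)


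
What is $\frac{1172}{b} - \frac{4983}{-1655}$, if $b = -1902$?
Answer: $\frac{3769003}{1573905} \approx 2.3947$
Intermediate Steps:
$\frac{1172}{b} - \frac{4983}{-1655} = \frac{1172}{-1902} - \frac{4983}{-1655} = 1172 \left(- \frac{1}{1902}\right) - - \frac{4983}{1655} = - \frac{586}{951} + \frac{4983}{1655} = \frac{3769003}{1573905}$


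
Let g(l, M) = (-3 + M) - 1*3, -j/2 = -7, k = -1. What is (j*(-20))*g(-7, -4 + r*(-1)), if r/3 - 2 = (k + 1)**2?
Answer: 4480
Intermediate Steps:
r = 6 (r = 6 + 3*(-1 + 1)**2 = 6 + 3*0**2 = 6 + 3*0 = 6 + 0 = 6)
j = 14 (j = -2*(-7) = 14)
g(l, M) = -6 + M (g(l, M) = (-3 + M) - 3 = -6 + M)
(j*(-20))*g(-7, -4 + r*(-1)) = (14*(-20))*(-6 + (-4 + 6*(-1))) = -280*(-6 + (-4 - 6)) = -280*(-6 - 10) = -280*(-16) = 4480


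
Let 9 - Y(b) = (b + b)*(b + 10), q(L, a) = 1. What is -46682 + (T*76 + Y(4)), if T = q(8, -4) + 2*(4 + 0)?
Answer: -46101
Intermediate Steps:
Y(b) = 9 - 2*b*(10 + b) (Y(b) = 9 - (b + b)*(b + 10) = 9 - 2*b*(10 + b))
T = 9 (T = 1 + 2*(4 + 0) = 1 + 2*4 = 1 + 8 = 9)
-46682 + (T*76 + Y(4)) = -46682 + (9*76 + (9 - 20*4 - 2*4**2)) = -46682 + (684 + (9 - 80 - 2*16)) = -46682 + (684 + (9 - 80 - 32)) = -46682 + (684 - 103) = -46682 + 581 = -46101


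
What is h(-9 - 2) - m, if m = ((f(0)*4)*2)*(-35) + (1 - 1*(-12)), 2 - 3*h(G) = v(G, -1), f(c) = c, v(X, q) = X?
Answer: -26/3 ≈ -8.6667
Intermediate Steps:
h(G) = ⅔ - G/3
m = 13 (m = ((0*4)*2)*(-35) + (1 - 1*(-12)) = (0*2)*(-35) + (1 + 12) = 0*(-35) + 13 = 0 + 13 = 13)
h(-9 - 2) - m = (⅔ - (-9 - 2)/3) - 1*13 = (⅔ - ⅓*(-11)) - 13 = (⅔ + 11/3) - 13 = 13/3 - 13 = -26/3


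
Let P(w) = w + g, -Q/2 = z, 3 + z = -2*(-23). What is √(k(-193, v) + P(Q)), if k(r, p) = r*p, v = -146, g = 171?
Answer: √28263 ≈ 168.12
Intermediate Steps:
z = 43 (z = -3 - 2*(-23) = -3 + 46 = 43)
Q = -86 (Q = -2*43 = -86)
P(w) = 171 + w (P(w) = w + 171 = 171 + w)
k(r, p) = p*r
√(k(-193, v) + P(Q)) = √(-146*(-193) + (171 - 86)) = √(28178 + 85) = √28263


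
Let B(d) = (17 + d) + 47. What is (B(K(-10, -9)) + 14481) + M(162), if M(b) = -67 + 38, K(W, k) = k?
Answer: 14507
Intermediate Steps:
B(d) = 64 + d
M(b) = -29
(B(K(-10, -9)) + 14481) + M(162) = ((64 - 9) + 14481) - 29 = (55 + 14481) - 29 = 14536 - 29 = 14507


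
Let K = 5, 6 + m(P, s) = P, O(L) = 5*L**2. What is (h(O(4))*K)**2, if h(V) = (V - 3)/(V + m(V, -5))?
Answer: 25/4 ≈ 6.2500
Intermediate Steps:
m(P, s) = -6 + P
h(V) = (-3 + V)/(-6 + 2*V) (h(V) = (V - 3)/(V + (-6 + V)) = (-3 + V)/(-6 + 2*V))
(h(O(4))*K)**2 = ((1/2)*5)**2 = (5/2)**2 = 25/4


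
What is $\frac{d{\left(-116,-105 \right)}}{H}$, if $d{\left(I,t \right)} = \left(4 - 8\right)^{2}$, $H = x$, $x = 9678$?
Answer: $\frac{8}{4839} \approx 0.0016532$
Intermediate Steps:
$H = 9678$
$d{\left(I,t \right)} = 16$ ($d{\left(I,t \right)} = \left(-4\right)^{2} = 16$)
$\frac{d{\left(-116,-105 \right)}}{H} = \frac{16}{9678} = 16 \cdot \frac{1}{9678} = \frac{8}{4839}$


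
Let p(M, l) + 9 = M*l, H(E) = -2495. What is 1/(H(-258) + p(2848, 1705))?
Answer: 1/4853336 ≈ 2.0604e-7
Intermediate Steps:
p(M, l) = -9 + M*l
1/(H(-258) + p(2848, 1705)) = 1/(-2495 + (-9 + 2848*1705)) = 1/(-2495 + (-9 + 4855840)) = 1/(-2495 + 4855831) = 1/4853336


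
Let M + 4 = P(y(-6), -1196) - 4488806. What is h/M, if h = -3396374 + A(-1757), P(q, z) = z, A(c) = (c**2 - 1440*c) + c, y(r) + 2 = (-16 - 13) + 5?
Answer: -1109499/2245003 ≈ -0.49421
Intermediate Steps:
y(r) = -26 (y(r) = -2 + ((-16 - 13) + 5) = -2 + (-29 + 5) = -2 - 24 = -26)
A(c) = c**2 - 1439*c
h = 2218998 (h = -3396374 - 1757*(-1439 - 1757) = -3396374 - 1757*(-3196) = -3396374 + 5615372 = 2218998)
M = -4490006 (M = -4 + (-1196 - 4488806) = -4 - 4490002 = -4490006)
h/M = 2218998/(-4490006) = 2218998*(-1/4490006) = -1109499/2245003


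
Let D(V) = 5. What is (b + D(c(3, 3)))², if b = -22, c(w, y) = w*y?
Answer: 289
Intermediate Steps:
(b + D(c(3, 3)))² = (-22 + 5)² = (-17)² = 289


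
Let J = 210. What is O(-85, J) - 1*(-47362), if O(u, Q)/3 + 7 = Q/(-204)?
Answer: 1609489/34 ≈ 47338.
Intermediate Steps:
O(u, Q) = -21 - Q/68 (O(u, Q) = -21 + 3*(Q/(-204)) = -21 + 3*(Q*(-1/204)) = -21 + 3*(-Q/204) = -21 - Q/68)
O(-85, J) - 1*(-47362) = (-21 - 1/68*210) - 1*(-47362) = (-21 - 105/34) + 47362 = -819/34 + 47362 = 1609489/34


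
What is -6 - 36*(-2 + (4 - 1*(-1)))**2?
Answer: -330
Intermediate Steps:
-6 - 36*(-2 + (4 - 1*(-1)))**2 = -6 - 36*(-2 + (4 + 1))**2 = -6 - 36*(-2 + 5)**2 = -6 - 36*3**2 = -6 - 36*9 = -6 - 324 = -330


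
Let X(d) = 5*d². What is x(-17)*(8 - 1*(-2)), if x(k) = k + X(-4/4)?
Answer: -120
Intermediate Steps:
x(k) = 5 + k (x(k) = k + 5*(-4/4)² = k + 5*(-4*¼)² = k + 5*(-1)² = k + 5*1 = k + 5 = 5 + k)
x(-17)*(8 - 1*(-2)) = (5 - 17)*(8 - 1*(-2)) = -12*(8 + 2) = -12*10 = -120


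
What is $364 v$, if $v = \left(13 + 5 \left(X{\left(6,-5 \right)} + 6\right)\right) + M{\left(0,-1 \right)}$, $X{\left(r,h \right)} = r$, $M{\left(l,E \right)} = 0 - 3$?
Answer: $25480$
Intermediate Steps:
$M{\left(l,E \right)} = -3$ ($M{\left(l,E \right)} = 0 - 3 = -3$)
$v = 70$ ($v = \left(13 + 5 \left(6 + 6\right)\right) - 3 = \left(13 + 5 \cdot 12\right) - 3 = \left(13 + 60\right) - 3 = 73 - 3 = 70$)
$364 v = 364 \cdot 70 = 25480$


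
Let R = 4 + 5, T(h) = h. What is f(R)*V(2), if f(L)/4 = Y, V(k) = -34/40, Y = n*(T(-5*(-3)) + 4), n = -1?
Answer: 323/5 ≈ 64.600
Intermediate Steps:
R = 9
Y = -19 (Y = -(-5*(-3) + 4) = -(15 + 4) = -1*19 = -19)
V(k) = -17/20 (V(k) = -34*1/40 = -17/20)
f(L) = -76 (f(L) = 4*(-19) = -76)
f(R)*V(2) = -76*(-17/20) = 323/5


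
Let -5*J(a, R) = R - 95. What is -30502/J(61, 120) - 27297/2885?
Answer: 17572357/2885 ≈ 6090.9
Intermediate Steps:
J(a, R) = 19 - R/5 (J(a, R) = -(R - 95)/5 = -(-95 + R)/5 = 19 - R/5)
-30502/J(61, 120) - 27297/2885 = -30502/(19 - ⅕*120) - 27297/2885 = -30502/(19 - 24) - 27297*1/2885 = -30502/(-5) - 27297/2885 = -30502*(-⅕) - 27297/2885 = 30502/5 - 27297/2885 = 17572357/2885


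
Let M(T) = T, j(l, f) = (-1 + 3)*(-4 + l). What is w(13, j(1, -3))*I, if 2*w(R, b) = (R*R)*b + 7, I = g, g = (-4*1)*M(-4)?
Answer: -8056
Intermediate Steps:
j(l, f) = -8 + 2*l (j(l, f) = 2*(-4 + l) = -8 + 2*l)
g = 16 (g = -4*1*(-4) = -4*(-4) = 16)
I = 16
w(R, b) = 7/2 + b*R²/2 (w(R, b) = ((R*R)*b + 7)/2 = (R²*b + 7)/2 = (b*R² + 7)/2 = (7 + b*R²)/2 = 7/2 + b*R²/2)
w(13, j(1, -3))*I = (7/2 + (½)*(-8 + 2*1)*13²)*16 = (7/2 + (½)*(-8 + 2)*169)*16 = (7/2 + (½)*(-6)*169)*16 = (7/2 - 507)*16 = -1007/2*16 = -8056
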